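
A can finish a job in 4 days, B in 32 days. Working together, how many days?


Rate of A = 1/4 per day
Rate of B = 1/32 per day
Combined rate = 1/4 + 1/32 = 36/128 ≈ 0.2813 per day
Days = 1 / combined rate = 128/36
≈ 3.56 days

3.56 days


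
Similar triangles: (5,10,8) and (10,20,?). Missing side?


Scale factor = 10/5 = 2
Missing side = 8 × 2
= 16.0

16.0


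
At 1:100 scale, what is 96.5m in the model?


Model size = real / scale
= 96.5 / 100
= 0.9650 m

0.9650 m


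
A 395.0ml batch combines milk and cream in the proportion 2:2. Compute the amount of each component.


Total parts = 2 + 2 = 4
milk: 395.0 × 2/4 = 197.5ml
cream: 395.0 × 2/4 = 197.5ml
= 197.5ml and 197.5ml

197.5ml and 197.5ml


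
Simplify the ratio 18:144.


GCD(18, 144) = 18
18/18 : 144/18
= 1:8

1:8


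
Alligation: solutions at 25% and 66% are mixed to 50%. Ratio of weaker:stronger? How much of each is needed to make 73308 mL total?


Let x parts of 25% mix with y parts of 66%.
25x + 66y = 50(x + y)
25x + 66y = 50x + 50y
x(25 - 50) = y(50 - 66)
x/y = (66 - 50)/(50 - 25) = 16/25
Simplify: 16:25
Total parts = 41; one part = 73308/41 = 1788.00 mL
25% solution: 16×1788.00 = 28608.00 mL
66% solution: 25×1788.00 = 44700.00 mL
= ratio 16:25; 28608.00 mL and 44700.00 mL

ratio 16:25; 28608.00 mL and 44700.00 mL


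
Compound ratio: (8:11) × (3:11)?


Compound ratio = (8×3) : (11×11)
= 24:121
GCD = 1
= 24:121

24:121


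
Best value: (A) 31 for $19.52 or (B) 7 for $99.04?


Deal A: $19.52/31 = $0.6297/unit
Deal B: $99.04/7 = $14.1486/unit
A is cheaper per unit
= Deal A

Deal A


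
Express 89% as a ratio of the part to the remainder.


89% means 89 parts out of 100; remainder = 11
Part : remainder = 89:11
GCD = 1
= 89:11

89:11


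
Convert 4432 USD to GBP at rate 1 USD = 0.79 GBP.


Amount × rate = 4432 × 0.79
= 3501.28 GBP

3501.28 GBP


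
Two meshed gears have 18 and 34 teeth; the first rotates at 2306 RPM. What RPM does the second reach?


Gear ratio = 18:34 = 9:17
RPM_B = RPM_A × (teeth_A / teeth_B)
= 2306 × (18/34)
= 1220.8 RPM

1220.8 RPM


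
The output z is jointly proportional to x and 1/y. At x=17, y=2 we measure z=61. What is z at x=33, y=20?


z = k·x/y
Solve for k using the known point: k = z·y/x = 61×2/17 = 122/17 ≈ 7.1765
Now evaluate at x=33, y=20:
z = k × 33 / 20 = (122 × 33) / (17 × 20) = 4026/340
≈ 11.8412

11.8412


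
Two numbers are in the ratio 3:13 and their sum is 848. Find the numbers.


Let A = 3k, B = 13k.
3k + 13k = 848
16k = 848 → k = 848/16 = 53
A = 3×53 = 159, B = 13×53 = 689
= A = 159, B = 689

A = 159, B = 689


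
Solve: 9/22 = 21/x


Cross multiply: 9 × x = 22 × 21
9x = 462
x = 462 / 9
= 51.33

51.33


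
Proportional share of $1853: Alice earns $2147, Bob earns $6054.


Total income = 2147 + 6054 = $8201
Alice: $1853 × 2147/8201 = $485.11
Bob: $1853 × 6054/8201 = $1367.89
= Alice: $485.11, Bob: $1367.89

Alice: $485.11, Bob: $1367.89


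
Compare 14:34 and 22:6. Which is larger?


14/34 = 0.4118
22/6 = 3.6667
0.4118 < 3.6667, so 14:34 is less
= 22:6

22:6


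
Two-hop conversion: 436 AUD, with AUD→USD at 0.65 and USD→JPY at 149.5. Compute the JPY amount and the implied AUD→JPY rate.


Step 1: 436 AUD × 0.65 = 283.40 USD
Step 2: 283.40 USD × 149.5 = 42368.30 JPY
Implied rate AUD→JPY = 0.65 × 149.5 = 97.1750
= 42368.30 JPY; implied rate 97.1750 JPY/AUD

42368.30 JPY; implied rate 97.1750 JPY/AUD


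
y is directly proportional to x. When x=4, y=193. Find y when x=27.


Direct proportion: y/x = constant
k = 193/4 = 48.2500
y₂ = k × 27 = 193 × 27 / 4 = 5211/4
= 1302.75

1302.75


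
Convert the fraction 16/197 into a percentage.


Percentage = (part / whole) × 100
= (16 / 197) × 100
≈ 8.12%

8.12%


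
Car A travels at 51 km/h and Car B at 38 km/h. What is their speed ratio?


Ratio = 51:38
GCD = 1
Simplified = 51:38
Time ratio (same distance) = 38:51
Speed ratio = 51:38

51:38


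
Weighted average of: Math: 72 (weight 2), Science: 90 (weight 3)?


Numerator = 72×2 + 90×3
= 144 + 270
= 414
Total weight = 5
Weighted avg = 414/5
= 82.80

82.80


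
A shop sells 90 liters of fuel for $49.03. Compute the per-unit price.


Unit rate = total / quantity
= 49.03 / 90
= $0.54 per unit

$0.54 per unit


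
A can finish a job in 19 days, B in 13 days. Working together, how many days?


Rate of A = 1/19 per day
Rate of B = 1/13 per day
Combined rate = 1/19 + 1/13 = 32/247 ≈ 0.1296 per day
Days = 1 / combined rate = 247/32
≈ 7.72 days

7.72 days


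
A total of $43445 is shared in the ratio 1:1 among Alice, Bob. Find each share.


Total parts = 1 + 1 = 2
Alice: 43445 × 1/2 = 21722.50
Bob: 43445 × 1/2 = 21722.50
= Alice: $21722.50, Bob: $21722.50

Alice: $21722.50, Bob: $21722.50


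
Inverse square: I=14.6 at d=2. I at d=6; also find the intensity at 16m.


I₁d₁² = I₂d₂²
I at 6m = 14.6 × (2/6)² = 14.6 × 4/36 = 58.4/36 ≈ 1.6222
I at 16m = 14.6 × (2/16)² = 14.6 × 4/256 = 58.4/256 ≈ 0.2281
= 1.6222 and 0.2281

1.6222 and 0.2281


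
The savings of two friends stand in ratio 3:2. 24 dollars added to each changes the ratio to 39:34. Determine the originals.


Let A = 3k, B = 2k.
(3k + 24) / (2k + 24) = 39/34
Cross-multiply: 34(3k + 24) = 39(2k + 24)
102k + 816 = 78k + 936
102k - 78k = 936 - 816
24k = 120
k = 120/24 = 5
A = 3×5 = 15, B = 2×5 = 10
= A = 15, B = 10

A = 15, B = 10


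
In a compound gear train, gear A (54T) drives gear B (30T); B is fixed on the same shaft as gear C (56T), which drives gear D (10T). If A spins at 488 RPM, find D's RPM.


Stage 1: RPM_B = RPM_A × t_A/t_B = 488 × 54/30 = 26352/30 = 878.40
B and C share a shaft → RPM_C = RPM_B
Stage 2: RPM_D = RPM_C × t_C/t_D = RPM_A × (t_A×t_C)/(t_B×t_D)
Overall ratio = (54×56)/(30×10) = 3024/300
RPM_D = 488 × 3024/300 = 1475712/300
= 4919.04 RPM

4919.04 RPM


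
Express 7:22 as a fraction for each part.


Total parts = 7 + 22 = 29
First part: 7/29 = 7/29
Second part: 22/29 = 22/29
= 7/29 and 22/29

7/29 and 22/29


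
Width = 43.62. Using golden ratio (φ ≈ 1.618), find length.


φ = (1 + √5) / 2 ≈ 1.618
Length = width × φ = 43.62 × 1.618 = 70.57716
≈ 70.58

70.58


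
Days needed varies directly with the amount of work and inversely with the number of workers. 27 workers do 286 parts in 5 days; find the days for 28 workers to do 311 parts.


Days ∝ work / workers, so d₂ = d₁ × (m₁/m₂) × (w₂/w₁)
Workers factor (inverse): 27/28 ≈ 0.9643
Work factor (direct): 311/286 ≈ 1.0874
d₂ = 5 × 27/28 × 311/286 = (5 × 27 × 311) / (28 × 286) = 41985/8008
≈ 5.24 days

5.24 days


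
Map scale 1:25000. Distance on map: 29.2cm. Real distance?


Real distance = map distance × scale
= 29.2cm × 25000
= 730000 cm = 7300.0 m
= 7.300 km

7.300 km


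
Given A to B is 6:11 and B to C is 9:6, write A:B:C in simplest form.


Match B: multiply A:B by 9 → 54:99
Multiply B:C by 11 → 99:66
Combined: 54:99:66
GCD = 3
= 18:33:22

18:33:22


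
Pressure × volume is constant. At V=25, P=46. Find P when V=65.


Inverse proportion: x × y = constant
k = 25 × 46 = 1150
y₂ = k / 65 = 1150 / 65
= 17.69

17.69


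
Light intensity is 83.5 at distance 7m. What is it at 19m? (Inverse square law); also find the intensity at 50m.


I₁d₁² = I₂d₂²
I at 19m = 83.5 × (7/19)² = 83.5 × 49/361 = 4091.5/361 ≈ 11.3338
I at 50m = 83.5 × (7/50)² = 83.5 × 49/2500 = 4091.5/2500 = 1.6366
= 11.3338 and 1.6366

11.3338 and 1.6366


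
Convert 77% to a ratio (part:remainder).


77% means 77 parts out of 100; remainder = 23
Part : remainder = 77:23
GCD = 1
= 77:23

77:23


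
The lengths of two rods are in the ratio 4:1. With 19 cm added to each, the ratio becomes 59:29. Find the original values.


Let A = 4k, B = 1k.
(4k + 19) / (1k + 19) = 59/29
Cross-multiply: 29(4k + 19) = 59(1k + 19)
116k + 551 = 59k + 1121
116k - 59k = 1121 - 551
57k = 570
k = 570/57 = 10
A = 4×10 = 40, B = 1×10 = 10
= A = 40, B = 10

A = 40, B = 10


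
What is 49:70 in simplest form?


GCD(49, 70) = 7
49/7 : 70/7
= 7:10

7:10


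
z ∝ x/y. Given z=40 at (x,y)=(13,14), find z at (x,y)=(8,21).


z = k·x/y
Solve for k using the known point: k = z·y/x = 40×14/13 = 560/13 ≈ 43.0769
Now evaluate at x=8, y=21:
z = k × 8 / 21 = (560 × 8) / (13 × 21) = 4480/273
≈ 16.4103

16.4103


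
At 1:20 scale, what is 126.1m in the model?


Model size = real / scale
= 126.1 / 20
= 6.3050 m

6.3050 m


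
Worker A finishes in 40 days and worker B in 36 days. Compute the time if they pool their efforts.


Rate of A = 1/40 per day
Rate of B = 1/36 per day
Combined rate = 1/40 + 1/36 = 76/1440 ≈ 0.0528 per day
Days = 1 / combined rate = 1440/76
≈ 18.95 days

18.95 days


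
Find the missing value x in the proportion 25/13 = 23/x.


Cross multiply: 25 × x = 13 × 23
25x = 299
x = 299 / 25
= 11.96

11.96


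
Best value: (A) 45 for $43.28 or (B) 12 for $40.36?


Deal A: $43.28/45 = $0.9618/unit
Deal B: $40.36/12 = $3.3633/unit
A is cheaper per unit
= Deal A

Deal A


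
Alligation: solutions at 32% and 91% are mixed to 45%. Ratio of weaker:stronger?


Let x parts of 32% mix with y parts of 91%.
32x + 91y = 45(x + y)
32x + 91y = 45x + 45y
x(32 - 45) = y(45 - 91)
x/y = (91 - 45)/(45 - 32) = 46/13
Simplify: 46:13
= 46:13

46:13


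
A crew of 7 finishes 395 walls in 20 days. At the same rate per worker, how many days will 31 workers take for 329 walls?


Days ∝ work / workers, so d₂ = d₁ × (m₁/m₂) × (w₂/w₁)
Workers factor (inverse): 7/31 ≈ 0.2258
Work factor (direct): 329/395 ≈ 0.8329
d₂ = 20 × 7/31 × 329/395 = (20 × 7 × 329) / (31 × 395) = 46060/12245
≈ 3.76 days

3.76 days


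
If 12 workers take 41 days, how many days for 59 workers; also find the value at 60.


Inverse proportion: x × y = constant
k = 12 × 41 = 492
At x=59: k/59 = 8.34
At x=60: k/60 = 8.20
= 8.34 and 8.20

8.34 and 8.20


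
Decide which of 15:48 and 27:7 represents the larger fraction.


15/48 = 0.3125
27/7 = 3.8571
0.3125 < 3.8571, so 15:48 is less
= 27:7

27:7


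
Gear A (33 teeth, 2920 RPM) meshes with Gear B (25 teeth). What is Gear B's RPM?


Gear ratio = 33:25 = 33:25
RPM_B = RPM_A × (teeth_A / teeth_B)
= 2920 × (33/25)
= 3854.4 RPM

3854.4 RPM


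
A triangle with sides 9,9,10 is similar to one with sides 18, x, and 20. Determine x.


Scale factor = 18/9 = 2
Missing side = 9 × 2
= 18.0

18.0


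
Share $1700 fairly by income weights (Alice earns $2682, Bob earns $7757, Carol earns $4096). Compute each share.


Total income = 2682 + 7757 + 4096 = $14535
Alice: $1700 × 2682/14535 = $313.68
Bob: $1700 × 7757/14535 = $907.25
Carol: $1700 × 4096/14535 = $479.06
= Alice: $313.68, Bob: $907.25, Carol: $479.06

Alice: $313.68, Bob: $907.25, Carol: $479.06


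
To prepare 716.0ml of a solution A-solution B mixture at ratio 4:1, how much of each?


Total parts = 4 + 1 = 5
solution A: 716.0 × 4/5 = 572.8ml
solution B: 716.0 × 1/5 = 143.2ml
= 572.8ml and 143.2ml

572.8ml and 143.2ml


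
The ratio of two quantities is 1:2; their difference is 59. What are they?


Let A = 1k, B = 2k.
2k - 1k = 59
1k = 59 → k = 59/1 = 59
A = 1×59 = 59, B = 2×59 = 118
= A = 59, B = 118

A = 59, B = 118


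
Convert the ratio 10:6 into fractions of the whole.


Total parts = 10 + 6 = 16
First part: 10/16 = 5/8
Second part: 6/16 = 3/8
= 5/8 and 3/8

5/8 and 3/8


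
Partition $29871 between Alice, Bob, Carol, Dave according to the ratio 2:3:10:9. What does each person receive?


Total parts = 2 + 3 + 10 + 9 = 24
Alice: 29871 × 2/24 = 2489.25
Bob: 29871 × 3/24 = 3733.88
Carol: 29871 × 10/24 = 12446.25
Dave: 29871 × 9/24 = 11201.63
= Alice: $2489.25, Bob: $3733.88, Carol: $12446.25, Dave: $11201.63

Alice: $2489.25, Bob: $3733.88, Carol: $12446.25, Dave: $11201.63


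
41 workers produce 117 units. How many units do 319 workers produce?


Direct proportion: y/x = constant
k = 117/41 ≈ 2.8537
y₂ = k × 319 = 117 × 319 / 41 = 37323/41
≈ 910.32

910.32


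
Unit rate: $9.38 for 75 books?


Unit rate = total / quantity
= 9.38 / 75
= $0.13 per unit

$0.13 per unit


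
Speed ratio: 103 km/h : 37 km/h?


Ratio = 103:37
GCD = 1
Simplified = 103:37
Time ratio (same distance) = 37:103
Speed ratio = 103:37

103:37


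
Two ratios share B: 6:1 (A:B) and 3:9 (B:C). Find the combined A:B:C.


Match B: multiply A:B by 3 → 18:3
Multiply B:C by 1 → 3:9
Combined: 18:3:9
GCD = 3
= 6:1:3

6:1:3


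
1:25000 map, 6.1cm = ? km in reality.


Real distance = map distance × scale
= 6.1cm × 25000
= 152500 cm = 1525.0 m
= 1.525 km

1.525 km


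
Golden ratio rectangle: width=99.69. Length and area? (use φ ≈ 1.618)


φ = (1 + √5) / 2 ≈ 1.618
Length = width × φ = 99.69 × 1.618 = 161.29842
≈ 161.30
Area = width × length = 99.69 × 161.29842 = 16079.8394898 ≈ 16079.84
= Length: 161.30, Area: 16079.84

Length: 161.30, Area: 16079.84


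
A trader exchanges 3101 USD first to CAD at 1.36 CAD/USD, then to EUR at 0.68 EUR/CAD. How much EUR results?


Step 1: 3101 USD × 1.36 = 4217.36 CAD
Step 2: 4217.36 CAD × 0.68 = 2867.80 EUR
Implied rate USD→EUR = 1.36 × 0.68 = 0.9248
= 2867.80 EUR

2867.80 EUR


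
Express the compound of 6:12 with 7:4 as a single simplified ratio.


Compound ratio = (6×7) : (12×4)
= 42:48
GCD = 6
= 7:8

7:8


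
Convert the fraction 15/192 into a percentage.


Percentage = (part / whole) × 100
= (15 / 192) × 100
≈ 7.81%

7.81%


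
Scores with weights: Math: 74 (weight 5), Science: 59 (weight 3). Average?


Numerator = 74×5 + 59×3
= 370 + 177
= 547
Total weight = 8
Weighted avg = 547/8
= 68.38

68.38


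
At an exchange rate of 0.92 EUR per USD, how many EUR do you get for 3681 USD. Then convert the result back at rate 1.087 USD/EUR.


Amount × rate = 3681 × 0.92 = 3386.52 EUR
Round-trip: 3386.52 × 1.087 = 3681.15 USD
= 3386.52 EUR, then 3681.15 USD

3386.52 EUR, then 3681.15 USD


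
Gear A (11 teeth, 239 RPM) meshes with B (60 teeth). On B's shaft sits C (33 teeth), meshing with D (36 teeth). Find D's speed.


Stage 1: RPM_B = RPM_A × t_A/t_B = 239 × 11/60 = 2629/60 ≈ 43.82
B and C share a shaft → RPM_C = RPM_B
Stage 2: RPM_D = RPM_C × t_C/t_D = RPM_A × (t_A×t_C)/(t_B×t_D)
Overall ratio = (11×33)/(60×36) = 363/2160
RPM_D = 239 × 363/2160 = 86757/2160
≈ 40.17 RPM

40.17 RPM


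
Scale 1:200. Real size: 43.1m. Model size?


Model size = real / scale
= 43.1 / 200
= 0.2155 m

0.2155 m


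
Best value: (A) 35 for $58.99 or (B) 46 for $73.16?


Deal A: $58.99/35 = $1.6854/unit
Deal B: $73.16/46 = $1.5904/unit
B is cheaper per unit
= Deal B

Deal B


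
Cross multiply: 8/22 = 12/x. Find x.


Cross multiply: 8 × x = 22 × 12
8x = 264
x = 264 / 8
= 33.00

33.00


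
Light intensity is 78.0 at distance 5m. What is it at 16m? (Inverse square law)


I₁d₁² = I₂d₂²
I₂ = I₁ × (d₁/d₂)²
= 78.0 × (5/16)²
= 78.0 × 25/256
= 1950/256
≈ 7.6172

7.6172


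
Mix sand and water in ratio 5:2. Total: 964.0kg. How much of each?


Total parts = 5 + 2 = 7
sand: 964.0 × 5/7 = 688.6kg
water: 964.0 × 2/7 = 275.4kg
= 688.6kg and 275.4kg

688.6kg and 275.4kg


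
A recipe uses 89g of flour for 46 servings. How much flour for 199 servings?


Direct proportion: y/x = constant
k = 89/46 ≈ 1.9348
y₂ = k × 199 = 89 × 199 / 46 = 17711/46
≈ 385.02

385.02


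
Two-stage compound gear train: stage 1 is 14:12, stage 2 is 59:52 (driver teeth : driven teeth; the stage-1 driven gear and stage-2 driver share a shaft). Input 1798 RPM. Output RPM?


Stage 1: RPM_B = RPM_A × t_A/t_B = 1798 × 14/12 = 25172/12 ≈ 2097.67
B and C share a shaft → RPM_C = RPM_B
Stage 2: RPM_D = RPM_C × t_C/t_D = RPM_A × (t_A×t_C)/(t_B×t_D)
Overall ratio = (14×59)/(12×52) = 826/624
RPM_D = 1798 × 826/624 = 1485148/624
≈ 2380.04 RPM

2380.04 RPM


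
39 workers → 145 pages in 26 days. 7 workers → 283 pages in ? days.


Days ∝ work / workers, so d₂ = d₁ × (m₁/m₂) × (w₂/w₁)
Workers factor (inverse): 39/7 ≈ 5.5714
Work factor (direct): 283/145 ≈ 1.9517
d₂ = 26 × 39/7 × 283/145 = (26 × 39 × 283) / (7 × 145) = 286962/1015
≈ 282.72 days

282.72 days


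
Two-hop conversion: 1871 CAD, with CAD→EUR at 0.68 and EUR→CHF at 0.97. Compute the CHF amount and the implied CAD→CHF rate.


Step 1: 1871 CAD × 0.68 = 1272.28 EUR
Step 2: 1272.28 EUR × 0.97 = 1234.11 CHF
Implied rate CAD→CHF = 0.68 × 0.97 = 0.6596
= 1234.11 CHF; implied rate 0.6596 CHF/CAD

1234.11 CHF; implied rate 0.6596 CHF/CAD


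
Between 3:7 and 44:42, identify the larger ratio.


3/7 = 0.4286
44/42 = 1.0476
0.4286 < 1.0476, so 3:7 is less
= 44:42

44:42


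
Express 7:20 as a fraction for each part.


Total parts = 7 + 20 = 27
First part: 7/27 = 7/27
Second part: 20/27 = 20/27
= 7/27 and 20/27

7/27 and 20/27


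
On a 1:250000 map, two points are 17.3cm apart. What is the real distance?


Real distance = map distance × scale
= 17.3cm × 250000
= 4325000 cm = 43250.0 m
= 43.250 km

43.250 km


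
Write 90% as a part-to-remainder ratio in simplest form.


90% means 90 parts out of 100; remainder = 10
Part : remainder = 90:10
GCD = 10
= 9:1

9:1


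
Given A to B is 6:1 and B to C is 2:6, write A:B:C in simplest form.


Match B: multiply A:B by 2 → 12:2
Multiply B:C by 1 → 2:6
Combined: 12:2:6
GCD = 2
= 6:1:3

6:1:3


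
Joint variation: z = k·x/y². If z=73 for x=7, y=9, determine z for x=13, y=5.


z = k·x/y²
Solve for k using the known point: k = z·y²/x = 73×81/7 = 5913/7 ≈ 844.7143
Now evaluate at x=13, y=5:
z = k × 13 / 25 = (5913 × 13) / (7 × 25) = 76869/175
≈ 439.2514

439.2514


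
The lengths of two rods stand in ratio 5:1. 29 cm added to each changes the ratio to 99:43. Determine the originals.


Let A = 5k, B = 1k.
(5k + 29) / (1k + 29) = 99/43
Cross-multiply: 43(5k + 29) = 99(1k + 29)
215k + 1247 = 99k + 2871
215k - 99k = 2871 - 1247
116k = 1624
k = 1624/116 = 14
A = 5×14 = 70, B = 1×14 = 14
= A = 70, B = 14

A = 70, B = 14


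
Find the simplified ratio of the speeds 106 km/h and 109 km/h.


Ratio = 106:109
GCD = 1
Simplified = 106:109
Time ratio (same distance) = 109:106
Speed ratio = 106:109

106:109


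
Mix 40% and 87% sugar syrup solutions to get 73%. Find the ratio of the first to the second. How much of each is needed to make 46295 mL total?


Let x parts of 40% mix with y parts of 87%.
40x + 87y = 73(x + y)
40x + 87y = 73x + 73y
x(40 - 73) = y(73 - 87)
x/y = (87 - 73)/(73 - 40) = 14/33
Simplify: 14:33
Total parts = 47; one part = 46295/47 = 985.00 mL
40% solution: 14×985.00 = 13790.00 mL
87% solution: 33×985.00 = 32505.00 mL
= ratio 14:33; 13790.00 mL and 32505.00 mL

ratio 14:33; 13790.00 mL and 32505.00 mL


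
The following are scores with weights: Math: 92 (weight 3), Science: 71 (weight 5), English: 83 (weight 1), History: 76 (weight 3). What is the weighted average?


Numerator = 92×3 + 71×5 + 83×1 + 76×3
= 276 + 355 + 83 + 228
= 942
Total weight = 12
Weighted avg = 942/12
= 78.50

78.50


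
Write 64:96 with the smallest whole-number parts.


GCD(64, 96) = 32
64/32 : 96/32
= 2:3

2:3


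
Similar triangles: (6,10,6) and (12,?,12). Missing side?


Scale factor = 12/6 = 2
Missing side = 10 × 2
= 20.0

20.0


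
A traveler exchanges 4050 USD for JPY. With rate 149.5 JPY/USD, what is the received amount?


Amount × rate = 4050 × 149.5
= 605475.00 JPY

605475.00 JPY


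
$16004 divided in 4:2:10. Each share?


Total parts = 4 + 2 + 10 = 16
Part 1: 16004 × 4/16 = 4001.00
Part 2: 16004 × 2/16 = 2000.50
Part 3: 16004 × 10/16 = 10002.50
= Part 1: $4001.00, Part 2: $2000.50, Part 3: $10002.50

Part 1: $4001.00, Part 2: $2000.50, Part 3: $10002.50


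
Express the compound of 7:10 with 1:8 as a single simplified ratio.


Compound ratio = (7×1) : (10×8)
= 7:80
GCD = 1
= 7:80

7:80


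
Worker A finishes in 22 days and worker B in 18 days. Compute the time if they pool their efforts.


Rate of A = 1/22 per day
Rate of B = 1/18 per day
Combined rate = 1/22 + 1/18 = 40/396 ≈ 0.1010 per day
Days = 1 / combined rate = 396/40
= 9.90 days

9.90 days


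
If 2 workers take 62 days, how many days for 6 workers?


Inverse proportion: x × y = constant
k = 2 × 62 = 124
y₂ = k / 6 = 124 / 6
= 20.67

20.67


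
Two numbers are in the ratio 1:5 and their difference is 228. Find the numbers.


Let A = 1k, B = 5k.
5k - 1k = 228
4k = 228 → k = 228/4 = 57
A = 1×57 = 57, B = 5×57 = 285
= A = 57, B = 285

A = 57, B = 285


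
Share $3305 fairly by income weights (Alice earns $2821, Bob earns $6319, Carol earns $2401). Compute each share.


Total income = 2821 + 6319 + 2401 = $11541
Alice: $3305 × 2821/11541 = $807.85
Bob: $3305 × 6319/11541 = $1809.57
Carol: $3305 × 2401/11541 = $687.58
= Alice: $807.85, Bob: $1809.57, Carol: $687.58

Alice: $807.85, Bob: $1809.57, Carol: $687.58


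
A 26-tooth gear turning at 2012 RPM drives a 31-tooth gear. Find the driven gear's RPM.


Gear ratio = 26:31 = 26:31
RPM_B = RPM_A × (teeth_A / teeth_B)
= 2012 × (26/31)
= 1687.5 RPM

1687.5 RPM


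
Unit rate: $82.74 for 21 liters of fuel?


Unit rate = total / quantity
= 82.74 / 21
= $3.94 per unit

$3.94 per unit


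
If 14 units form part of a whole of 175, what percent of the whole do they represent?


Percentage = (part / whole) × 100
= (14 / 175) × 100
= 8.00%

8.00%


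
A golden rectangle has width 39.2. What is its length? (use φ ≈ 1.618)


φ = (1 + √5) / 2 ≈ 1.618
Length = width × φ = 39.2 × 1.618 = 63.4256
≈ 63.43

63.43


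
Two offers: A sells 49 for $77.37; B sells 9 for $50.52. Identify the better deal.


Deal A: $77.37/49 = $1.5790/unit
Deal B: $50.52/9 = $5.6133/unit
A is cheaper per unit
= Deal A

Deal A


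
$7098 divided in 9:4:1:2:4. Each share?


Total parts = 9 + 4 + 1 + 2 + 4 = 20
Part 1: 7098 × 9/20 = 3194.10
Part 2: 7098 × 4/20 = 1419.60
Part 3: 7098 × 1/20 = 354.90
Part 4: 7098 × 2/20 = 709.80
Part 5: 7098 × 4/20 = 1419.60
= Part 1: $3194.10, Part 2: $1419.60, Part 3: $354.90, Part 4: $709.80, Part 5: $1419.60

Part 1: $3194.10, Part 2: $1419.60, Part 3: $354.90, Part 4: $709.80, Part 5: $1419.60


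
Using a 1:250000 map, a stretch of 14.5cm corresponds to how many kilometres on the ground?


Real distance = map distance × scale
= 14.5cm × 250000
= 3625000 cm = 36250.0 m
= 36.250 km

36.250 km


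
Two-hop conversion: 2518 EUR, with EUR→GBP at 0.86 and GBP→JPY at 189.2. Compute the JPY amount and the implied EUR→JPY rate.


Step 1: 2518 EUR × 0.86 = 2165.48 GBP
Step 2: 2165.48 GBP × 189.2 = 409708.82 JPY
Implied rate EUR→JPY = 0.86 × 189.2 = 162.7120
= 409708.82 JPY; implied rate 162.7120 JPY/EUR

409708.82 JPY; implied rate 162.7120 JPY/EUR


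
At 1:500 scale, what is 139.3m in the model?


Model size = real / scale
= 139.3 / 500
= 0.2786 m

0.2786 m


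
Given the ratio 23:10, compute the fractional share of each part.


Total parts = 23 + 10 = 33
First part: 23/33 = 23/33
Second part: 10/33 = 10/33
= 23/33 and 10/33

23/33 and 10/33


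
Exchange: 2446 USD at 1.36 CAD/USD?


Amount × rate = 2446 × 1.36
= 3326.56 CAD

3326.56 CAD


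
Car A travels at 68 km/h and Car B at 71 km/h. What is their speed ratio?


Ratio = 68:71
GCD = 1
Simplified = 68:71
Time ratio (same distance) = 71:68
Speed ratio = 68:71

68:71


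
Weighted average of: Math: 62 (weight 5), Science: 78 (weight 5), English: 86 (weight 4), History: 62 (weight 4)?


Numerator = 62×5 + 78×5 + 86×4 + 62×4
= 310 + 390 + 344 + 248
= 1292
Total weight = 18
Weighted avg = 1292/18
= 71.78

71.78


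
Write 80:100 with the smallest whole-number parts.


GCD(80, 100) = 20
80/20 : 100/20
= 4:5

4:5


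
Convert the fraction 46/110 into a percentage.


Percentage = (part / whole) × 100
= (46 / 110) × 100
≈ 41.82%

41.82%


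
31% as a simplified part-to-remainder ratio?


31% means 31 parts out of 100; remainder = 69
Part : remainder = 31:69
GCD = 1
= 31:69

31:69


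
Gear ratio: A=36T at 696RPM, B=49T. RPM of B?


Gear ratio = 36:49 = 36:49
RPM_B = RPM_A × (teeth_A / teeth_B)
= 696 × (36/49)
= 511.3 RPM

511.3 RPM


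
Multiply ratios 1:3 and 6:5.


Compound ratio = (1×6) : (3×5)
= 6:15
GCD = 3
= 2:5

2:5


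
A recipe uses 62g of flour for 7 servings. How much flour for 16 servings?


Direct proportion: y/x = constant
k = 62/7 ≈ 8.8571
y₂ = k × 16 = 62 × 16 / 7 = 992/7
≈ 141.71

141.71


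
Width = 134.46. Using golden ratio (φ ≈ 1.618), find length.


φ = (1 + √5) / 2 ≈ 1.618
Length = width × φ = 134.46 × 1.618 = 217.55628
≈ 217.56

217.56


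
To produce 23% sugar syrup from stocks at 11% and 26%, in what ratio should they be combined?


Let x parts of 11% mix with y parts of 26%.
11x + 26y = 23(x + y)
11x + 26y = 23x + 23y
x(11 - 23) = y(23 - 26)
x/y = (26 - 23)/(23 - 11) = 3/12
Simplify: 1:4
= 1:4

1:4


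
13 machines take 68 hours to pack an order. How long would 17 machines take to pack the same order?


Inverse proportion: x × y = constant
k = 13 × 68 = 884
y₂ = k / 17 = 884 / 17
= 52.00

52.00


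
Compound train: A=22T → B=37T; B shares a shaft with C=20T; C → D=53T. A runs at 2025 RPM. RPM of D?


Stage 1: RPM_B = RPM_A × t_A/t_B = 2025 × 22/37 = 44550/37 ≈ 1204.05
B and C share a shaft → RPM_C = RPM_B
Stage 2: RPM_D = RPM_C × t_C/t_D = RPM_A × (t_A×t_C)/(t_B×t_D)
Overall ratio = (22×20)/(37×53) = 440/1961
RPM_D = 2025 × 440/1961 = 891000/1961
≈ 454.36 RPM

454.36 RPM


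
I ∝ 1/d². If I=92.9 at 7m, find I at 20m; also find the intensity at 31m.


I₁d₁² = I₂d₂²
I at 20m = 92.9 × (7/20)² = 92.9 × 49/400 = 4552.1/400 ≈ 11.3803
I at 31m = 92.9 × (7/31)² = 92.9 × 49/961 = 4552.1/961 ≈ 4.7368
= 11.3803 and 4.7368

11.3803 and 4.7368


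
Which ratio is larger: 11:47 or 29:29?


11/47 = 0.2340
29/29 = 1.0000
0.2340 < 1.0000, so 11:47 is less
= 29:29

29:29


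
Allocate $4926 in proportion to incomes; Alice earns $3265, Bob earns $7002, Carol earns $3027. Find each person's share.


Total income = 3265 + 7002 + 3027 = $13294
Alice: $4926 × 3265/13294 = $1209.82
Bob: $4926 × 7002/13294 = $2594.54
Carol: $4926 × 3027/13294 = $1121.63
= Alice: $1209.82, Bob: $2594.54, Carol: $1121.63

Alice: $1209.82, Bob: $2594.54, Carol: $1121.63


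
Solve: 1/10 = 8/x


Cross multiply: 1 × x = 10 × 8
1x = 80
x = 80 / 1
= 80.00

80.00


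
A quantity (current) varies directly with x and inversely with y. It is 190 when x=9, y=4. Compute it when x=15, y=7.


z = k·x/y
Solve for k using the known point: k = z·y/x = 190×4/9 = 760/9 ≈ 84.4444
Now evaluate at x=15, y=7:
z = k × 15 / 7 = (760 × 15) / (9 × 7) = 11400/63
≈ 180.9524

180.9524


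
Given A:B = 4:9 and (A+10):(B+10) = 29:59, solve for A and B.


Let A = 4k, B = 9k.
(4k + 10) / (9k + 10) = 29/59
Cross-multiply: 59(4k + 10) = 29(9k + 10)
236k + 590 = 261k + 290
236k - 261k = 290 - 590
-25k = -300
k = -300/-25 = 12
A = 4×12 = 48, B = 9×12 = 108
= A = 48, B = 108

A = 48, B = 108


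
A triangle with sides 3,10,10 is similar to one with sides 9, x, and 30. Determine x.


Scale factor = 9/3 = 3
Missing side = 10 × 3
= 30.0

30.0


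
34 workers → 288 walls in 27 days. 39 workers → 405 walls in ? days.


Days ∝ work / workers, so d₂ = d₁ × (m₁/m₂) × (w₂/w₁)
Workers factor (inverse): 34/39 ≈ 0.8718
Work factor (direct): 405/288 ≈ 1.4063
d₂ = 27 × 34/39 × 405/288 = (27 × 34 × 405) / (39 × 288) = 371790/11232
≈ 33.10 days

33.10 days


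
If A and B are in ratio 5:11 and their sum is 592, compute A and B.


Let A = 5k, B = 11k.
5k + 11k = 592
16k = 592 → k = 592/16 = 37
A = 5×37 = 185, B = 11×37 = 407
= A = 185, B = 407

A = 185, B = 407


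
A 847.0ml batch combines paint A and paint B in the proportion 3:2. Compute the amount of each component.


Total parts = 3 + 2 = 5
paint A: 847.0 × 3/5 = 508.2ml
paint B: 847.0 × 2/5 = 338.8ml
= 508.2ml and 338.8ml

508.2ml and 338.8ml


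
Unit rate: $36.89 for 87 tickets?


Unit rate = total / quantity
= 36.89 / 87
= $0.42 per unit

$0.42 per unit


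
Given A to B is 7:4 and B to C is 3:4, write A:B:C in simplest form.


Match B: multiply A:B by 3 → 21:12
Multiply B:C by 4 → 12:16
Combined: 21:12:16
GCD = 1
= 21:12:16

21:12:16


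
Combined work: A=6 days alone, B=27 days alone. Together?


Rate of A = 1/6 per day
Rate of B = 1/27 per day
Combined rate = 1/6 + 1/27 = 33/162 ≈ 0.2037 per day
Days = 1 / combined rate = 162/33
≈ 4.91 days

4.91 days


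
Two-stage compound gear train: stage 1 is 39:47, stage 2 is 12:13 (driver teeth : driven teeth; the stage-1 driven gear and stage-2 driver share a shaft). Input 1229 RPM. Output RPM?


Stage 1: RPM_B = RPM_A × t_A/t_B = 1229 × 39/47 = 47931/47 ≈ 1019.81
B and C share a shaft → RPM_C = RPM_B
Stage 2: RPM_D = RPM_C × t_C/t_D = RPM_A × (t_A×t_C)/(t_B×t_D)
Overall ratio = (39×12)/(47×13) = 468/611
RPM_D = 1229 × 468/611 = 575172/611
≈ 941.36 RPM

941.36 RPM


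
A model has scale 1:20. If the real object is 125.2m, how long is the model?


Model size = real / scale
= 125.2 / 20
= 6.2600 m

6.2600 m


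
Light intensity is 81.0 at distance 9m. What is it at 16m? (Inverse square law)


I₁d₁² = I₂d₂²
I₂ = I₁ × (d₁/d₂)²
= 81.0 × (9/16)²
= 81.0 × 81/256
= 6561/256
≈ 25.6289

25.6289


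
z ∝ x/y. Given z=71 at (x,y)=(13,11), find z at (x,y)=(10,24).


z = k·x/y
Solve for k using the known point: k = z·y/x = 71×11/13 = 781/13 ≈ 60.0769
Now evaluate at x=10, y=24:
z = k × 10 / 24 = (781 × 10) / (13 × 24) = 7810/312
≈ 25.0321

25.0321


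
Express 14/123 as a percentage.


Percentage = (part / whole) × 100
= (14 / 123) × 100
≈ 11.38%

11.38%


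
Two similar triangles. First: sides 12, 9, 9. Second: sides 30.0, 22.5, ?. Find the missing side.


Scale factor = 30.0/12 = 2.5
Missing side = 9 × 2.5
= 22.5

22.5


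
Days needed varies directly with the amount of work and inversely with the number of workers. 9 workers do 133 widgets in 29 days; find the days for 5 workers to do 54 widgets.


Days ∝ work / workers, so d₂ = d₁ × (m₁/m₂) × (w₂/w₁)
Workers factor (inverse): 9/5 = 1.8000
Work factor (direct): 54/133 ≈ 0.4060
d₂ = 29 × 9/5 × 54/133 = (29 × 9 × 54) / (5 × 133) = 14094/665
≈ 21.19 days

21.19 days


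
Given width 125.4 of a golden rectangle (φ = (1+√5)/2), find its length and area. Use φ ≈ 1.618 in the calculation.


φ = (1 + √5) / 2 ≈ 1.618
Length = width × φ = 125.4 × 1.618 = 202.8972
≈ 202.90
Area = width × length = 125.4 × 202.8972 = 25443.30888 ≈ 25443.31
= Length: 202.90, Area: 25443.31

Length: 202.90, Area: 25443.31


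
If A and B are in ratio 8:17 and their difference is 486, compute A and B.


Let A = 8k, B = 17k.
17k - 8k = 486
9k = 486 → k = 486/9 = 54
A = 8×54 = 432, B = 17×54 = 918
= A = 432, B = 918

A = 432, B = 918


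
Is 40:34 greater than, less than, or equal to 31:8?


40/34 = 1.1765
31/8 = 3.8750
1.1765 < 3.8750, so 40:34 is less
= less than

less than


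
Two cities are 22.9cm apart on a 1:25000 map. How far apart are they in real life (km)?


Real distance = map distance × scale
= 22.9cm × 25000
= 572500 cm = 5725.0 m
= 5.725 km

5.725 km


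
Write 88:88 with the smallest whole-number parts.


GCD(88, 88) = 88
88/88 : 88/88
= 1:1

1:1


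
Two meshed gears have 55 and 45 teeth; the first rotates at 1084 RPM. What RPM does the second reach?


Gear ratio = 55:45 = 11:9
RPM_B = RPM_A × (teeth_A / teeth_B)
= 1084 × (55/45)
= 1324.9 RPM

1324.9 RPM


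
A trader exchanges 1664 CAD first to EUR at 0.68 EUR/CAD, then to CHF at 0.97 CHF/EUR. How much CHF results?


Step 1: 1664 CAD × 0.68 = 1131.52 EUR
Step 2: 1131.52 EUR × 0.97 = 1097.57 CHF
Implied rate CAD→CHF = 0.68 × 0.97 = 0.6596
= 1097.57 CHF

1097.57 CHF


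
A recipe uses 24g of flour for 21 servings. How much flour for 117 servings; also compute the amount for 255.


Direct proportion: y/x = constant
k = 24/21 ≈ 1.1429
y at x=117: k × 117 = 24 × 117 / 21 = 2808/21 ≈ 133.71
y at x=255: k × 255 = 24 × 255 / 21 = 6120/21 ≈ 291.43
= 133.71 and 291.43

133.71 and 291.43


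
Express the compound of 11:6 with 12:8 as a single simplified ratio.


Compound ratio = (11×12) : (6×8)
= 132:48
GCD = 12
= 11:4

11:4


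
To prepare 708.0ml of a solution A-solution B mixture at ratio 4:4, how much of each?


Total parts = 4 + 4 = 8
solution A: 708.0 × 4/8 = 354.0ml
solution B: 708.0 × 4/8 = 354.0ml
= 354.0ml and 354.0ml

354.0ml and 354.0ml


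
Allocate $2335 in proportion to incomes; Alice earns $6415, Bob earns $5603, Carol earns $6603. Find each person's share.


Total income = 6415 + 5603 + 6603 = $18621
Alice: $2335 × 6415/18621 = $804.42
Bob: $2335 × 5603/18621 = $702.59
Carol: $2335 × 6603/18621 = $827.99
= Alice: $804.42, Bob: $702.59, Carol: $827.99

Alice: $804.42, Bob: $702.59, Carol: $827.99


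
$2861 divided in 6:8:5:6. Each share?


Total parts = 6 + 8 + 5 + 6 = 25
Part 1: 2861 × 6/25 = 686.64
Part 2: 2861 × 8/25 = 915.52
Part 3: 2861 × 5/25 = 572.20
Part 4: 2861 × 6/25 = 686.64
= Part 1: $686.64, Part 2: $915.52, Part 3: $572.20, Part 4: $686.64

Part 1: $686.64, Part 2: $915.52, Part 3: $572.20, Part 4: $686.64


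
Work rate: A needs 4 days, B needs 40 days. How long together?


Rate of A = 1/4 per day
Rate of B = 1/40 per day
Combined rate = 1/4 + 1/40 = 44/160 = 0.2750 per day
Days = 1 / combined rate = 160/44
≈ 3.64 days

3.64 days


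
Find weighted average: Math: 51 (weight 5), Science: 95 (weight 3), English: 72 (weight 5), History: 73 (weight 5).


Numerator = 51×5 + 95×3 + 72×5 + 73×5
= 255 + 285 + 360 + 365
= 1265
Total weight = 18
Weighted avg = 1265/18
= 70.28

70.28


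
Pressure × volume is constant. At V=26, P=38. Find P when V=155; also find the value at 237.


Inverse proportion: x × y = constant
k = 26 × 38 = 988
At x=155: k/155 = 6.37
At x=237: k/237 = 4.17
= 6.37 and 4.17

6.37 and 4.17


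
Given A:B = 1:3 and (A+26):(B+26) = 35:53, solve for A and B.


Let A = 1k, B = 3k.
(1k + 26) / (3k + 26) = 35/53
Cross-multiply: 53(1k + 26) = 35(3k + 26)
53k + 1378 = 105k + 910
53k - 105k = 910 - 1378
-52k = -468
k = -468/-52 = 9
A = 1×9 = 9, B = 3×9 = 27
= A = 9, B = 27

A = 9, B = 27


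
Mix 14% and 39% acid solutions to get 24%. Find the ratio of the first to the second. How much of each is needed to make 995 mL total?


Let x parts of 14% mix with y parts of 39%.
14x + 39y = 24(x + y)
14x + 39y = 24x + 24y
x(14 - 24) = y(24 - 39)
x/y = (39 - 24)/(24 - 14) = 15/10
Simplify: 3:2
Total parts = 5; one part = 995/5 = 199.00 mL
14% solution: 3×199.00 = 597.00 mL
39% solution: 2×199.00 = 398.00 mL
= ratio 3:2; 597.00 mL and 398.00 mL

ratio 3:2; 597.00 mL and 398.00 mL


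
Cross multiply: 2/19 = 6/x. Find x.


Cross multiply: 2 × x = 19 × 6
2x = 114
x = 114 / 2
= 57.00

57.00


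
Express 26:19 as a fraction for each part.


Total parts = 26 + 19 = 45
First part: 26/45 = 26/45
Second part: 19/45 = 19/45
= 26/45 and 19/45

26/45 and 19/45


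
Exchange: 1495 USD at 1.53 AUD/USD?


Amount × rate = 1495 × 1.53
= 2287.35 AUD

2287.35 AUD


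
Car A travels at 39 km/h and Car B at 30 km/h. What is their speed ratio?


Ratio = 39:30
GCD = 3
Simplified = 13:10
Time ratio (same distance) = 10:13
Speed ratio = 13:10

13:10


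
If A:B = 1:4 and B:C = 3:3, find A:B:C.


Match B: multiply A:B by 3 → 3:12
Multiply B:C by 4 → 12:12
Combined: 3:12:12
GCD = 3
= 1:4:4

1:4:4


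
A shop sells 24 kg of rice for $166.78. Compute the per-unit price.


Unit rate = total / quantity
= 166.78 / 24
= $6.95 per unit

$6.95 per unit


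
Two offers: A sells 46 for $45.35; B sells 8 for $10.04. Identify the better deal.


Deal A: $45.35/46 = $0.9859/unit
Deal B: $10.04/8 = $1.2550/unit
A is cheaper per unit
= Deal A

Deal A


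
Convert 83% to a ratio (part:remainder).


83% means 83 parts out of 100; remainder = 17
Part : remainder = 83:17
GCD = 1
= 83:17

83:17


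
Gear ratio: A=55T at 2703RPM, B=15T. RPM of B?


Gear ratio = 55:15 = 11:3
RPM_B = RPM_A × (teeth_A / teeth_B)
= 2703 × (55/15)
= 9911.0 RPM

9911.0 RPM


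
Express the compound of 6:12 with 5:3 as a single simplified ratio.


Compound ratio = (6×5) : (12×3)
= 30:36
GCD = 6
= 5:6

5:6


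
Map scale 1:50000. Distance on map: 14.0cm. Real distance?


Real distance = map distance × scale
= 14.0cm × 50000
= 700000 cm = 7000.0 m
= 7.000 km

7.000 km


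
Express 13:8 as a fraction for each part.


Total parts = 13 + 8 = 21
First part: 13/21 = 13/21
Second part: 8/21 = 8/21
= 13/21 and 8/21

13/21 and 8/21


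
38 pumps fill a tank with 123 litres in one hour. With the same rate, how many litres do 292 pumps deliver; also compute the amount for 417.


Direct proportion: y/x = constant
k = 123/38 ≈ 3.2368
y at x=292: k × 292 = 123 × 292 / 38 = 35916/38 ≈ 945.16
y at x=417: k × 417 = 123 × 417 / 38 = 51291/38 ≈ 1349.76
= 945.16 and 1349.76

945.16 and 1349.76


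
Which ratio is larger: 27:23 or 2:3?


27/23 = 1.1739
2/3 = 0.6667
1.1739 > 0.6667, so 27:23 is greater
= 27:23

27:23


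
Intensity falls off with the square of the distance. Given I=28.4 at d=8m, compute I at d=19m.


I₁d₁² = I₂d₂²
I₂ = I₁ × (d₁/d₂)²
= 28.4 × (8/19)²
= 28.4 × 64/361
= 1817.6/361
≈ 5.0349

5.0349


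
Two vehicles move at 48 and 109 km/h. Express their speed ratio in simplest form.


Ratio = 48:109
GCD = 1
Simplified = 48:109
Time ratio (same distance) = 109:48
Speed ratio = 48:109

48:109


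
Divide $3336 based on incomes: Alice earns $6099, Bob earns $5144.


Total income = 6099 + 5144 = $11243
Alice: $3336 × 6099/11243 = $1809.68
Bob: $3336 × 5144/11243 = $1526.32
= Alice: $1809.68, Bob: $1526.32

Alice: $1809.68, Bob: $1526.32


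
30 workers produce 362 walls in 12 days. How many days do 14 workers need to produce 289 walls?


Days ∝ work / workers, so d₂ = d₁ × (m₁/m₂) × (w₂/w₁)
Workers factor (inverse): 30/14 ≈ 2.1429
Work factor (direct): 289/362 ≈ 0.7983
d₂ = 12 × 30/14 × 289/362 = (12 × 30 × 289) / (14 × 362) = 104040/5068
≈ 20.53 days

20.53 days


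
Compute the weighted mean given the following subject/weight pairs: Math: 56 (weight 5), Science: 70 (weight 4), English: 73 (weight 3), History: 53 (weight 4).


Numerator = 56×5 + 70×4 + 73×3 + 53×4
= 280 + 280 + 219 + 212
= 991
Total weight = 16
Weighted avg = 991/16
= 61.94

61.94


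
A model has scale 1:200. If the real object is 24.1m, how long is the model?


Model size = real / scale
= 24.1 / 200
= 0.1205 m

0.1205 m


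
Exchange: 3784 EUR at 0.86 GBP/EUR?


Amount × rate = 3784 × 0.86
= 3254.24 GBP

3254.24 GBP


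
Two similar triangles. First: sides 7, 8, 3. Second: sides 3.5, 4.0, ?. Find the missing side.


Scale factor = 3.5/7 = 0.5
Missing side = 3 × 0.5
= 1.5

1.5


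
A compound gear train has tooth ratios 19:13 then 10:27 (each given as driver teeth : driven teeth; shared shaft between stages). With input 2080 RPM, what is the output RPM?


Stage 1: RPM_B = RPM_A × t_A/t_B = 2080 × 19/13 = 39520/13 = 3040.00
B and C share a shaft → RPM_C = RPM_B
Stage 2: RPM_D = RPM_C × t_C/t_D = RPM_A × (t_A×t_C)/(t_B×t_D)
Overall ratio = (19×10)/(13×27) = 190/351
RPM_D = 2080 × 190/351 = 395200/351
≈ 1125.93 RPM

1125.93 RPM
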